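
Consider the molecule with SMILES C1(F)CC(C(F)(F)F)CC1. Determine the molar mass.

Atom tally by fragment:
  cyclopentane ring core → C:5 H:10
  (− 2 ring H displaced by substituents)
  + F → F:1
  + CF3 → C:1 F:3
Element totals:
  C: 6
  H: 8
  F: 4
Molecular formula: C6H8F4.
  M = 6(12.011) + 8(1.008) + 4(18.998)
    = 72.066 + 8.064 + 75.992 = 156.122

156.12 g/mol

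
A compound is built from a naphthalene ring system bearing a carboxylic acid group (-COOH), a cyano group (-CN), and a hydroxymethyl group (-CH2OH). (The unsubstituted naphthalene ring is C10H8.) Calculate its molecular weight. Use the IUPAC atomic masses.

Atom tally by fragment:
  naphthalene ring system core → C:10 H:8
  (− 3 ring H displaced by substituents)
  + COOH → C:1 H:1 O:2
  + CN → C:1 N:1
  + CH2OH → C:1 H:3 O:1
Element totals:
  C: 13
  H: 9
  N: 1
  O: 3
Molecular formula: C13H9NO3.
  M = 13(12.011) + 9(1.008) + 14.007 + 3(15.999)
    = 156.143 + 9.072 + 14.007 + 47.997 = 227.219

227.22 g/mol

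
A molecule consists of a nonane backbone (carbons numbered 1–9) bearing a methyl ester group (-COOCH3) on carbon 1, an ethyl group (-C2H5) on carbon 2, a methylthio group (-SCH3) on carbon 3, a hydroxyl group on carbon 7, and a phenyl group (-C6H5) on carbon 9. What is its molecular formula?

C20H32O3S

Atom tally by fragment:
  CH3OOCCH2 → C:3 H:5 O:2
  CH(C2H5) → C:3 H:6
  CH(SCH3) → C:2 H:4 S:1
  CH2 → C:1 H:2
  CH2 → C:1 H:2
  CH2 → C:1 H:2
  CH(OH) → C:1 H:2 O:1
  CH2 → C:1 H:2
  CH2C6H5 → C:7 H:7
Element totals:
  C: 20
  H: 32
  O: 3
  S: 1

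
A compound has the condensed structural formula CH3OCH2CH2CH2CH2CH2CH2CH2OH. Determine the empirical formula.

C4H9O

Atom tally by fragment:
  CH3OCH2 → C:2 H:5 O:1
  CH2 → C:1 H:2
  CH2 → C:1 H:2
  CH2 → C:1 H:2
  CH2 → C:1 H:2
  CH2CH2OH → C:2 H:5 O:1
Element totals:
  C: 8
  H: 18
  O: 2
Molecular formula: C8H18O2.
gcd of subscripts = 2; dividing each by 2:
  C: 8/2 = 4
  H: 18/2 = 9
  O: 2/2 = 1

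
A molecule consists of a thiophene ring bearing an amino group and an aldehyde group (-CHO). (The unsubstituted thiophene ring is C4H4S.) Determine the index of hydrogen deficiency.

4

Atom tally by fragment:
  thiophene ring core → C:4 H:4 S:1
  (− 2 ring H displaced by substituents)
  + NH2 → N:1 H:2
  + CHO → C:1 H:1 O:1
Element totals:
  C: 5
  H: 5
  N: 1
  O: 1
  S: 1
Molecular formula: C5H5NOS.
DoU = (2C + 2 + N − H − X) / 2 = (2·5 + 2 + 1 − 5 − 0) / 2 = 4.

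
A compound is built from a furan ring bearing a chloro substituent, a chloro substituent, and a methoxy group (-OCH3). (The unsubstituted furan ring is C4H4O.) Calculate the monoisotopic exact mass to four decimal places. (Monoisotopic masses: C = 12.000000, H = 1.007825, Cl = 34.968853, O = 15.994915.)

Atom tally by fragment:
  furan ring core → C:4 H:4 O:1
  (− 3 ring H displaced by substituents)
  + Cl → Cl:1
  + Cl → Cl:1
  + OCH3 → C:1 H:3 O:1
Element totals:
  C: 5
  H: 4
  Cl: 2
  O: 2
Molecular formula: C5H4Cl2O2.
  M = 5(12.0) + 4(1.007825) + 2(34.968853) + 2(15.994915)
    = 60.000000 + 4.031300 + 69.937706 + 31.989830 = 165.958836

165.9588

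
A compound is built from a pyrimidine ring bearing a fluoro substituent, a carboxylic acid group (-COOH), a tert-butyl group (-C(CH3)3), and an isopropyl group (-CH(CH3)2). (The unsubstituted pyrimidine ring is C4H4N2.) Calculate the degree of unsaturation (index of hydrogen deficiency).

Atom tally by fragment:
  pyrimidine ring core → C:4 H:4 N:2
  (− 4 ring H displaced by substituents)
  + F → F:1
  + COOH → C:1 H:1 O:2
  + C(CH3)3 → C:4 H:9
  + CH(CH3)2 → C:3 H:7
Element totals:
  C: 12
  H: 17
  F: 1
  N: 2
  O: 2
Molecular formula: C12H17FN2O2.
DoU = (2C + 2 + N − H − X) / 2 = (2·12 + 2 + 2 − 17 − 1) / 2 = 5.

5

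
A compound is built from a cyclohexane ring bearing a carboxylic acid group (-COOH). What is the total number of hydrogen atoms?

Atom tally by fragment:
  cyclohexane ring core → C:6 H:12
  (− 1 ring H displaced by substituents)
  + COOH → C:1 H:1 O:2
Element totals:
  C: 7
  H: 12
  O: 2

12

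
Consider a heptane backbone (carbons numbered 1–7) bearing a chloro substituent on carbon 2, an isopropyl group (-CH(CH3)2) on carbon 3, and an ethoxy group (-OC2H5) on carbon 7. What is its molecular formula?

C12H25ClO

Atom tally by fragment:
  CH3 → C:1 H:3
  CH(Cl) → C:1 H:1 Cl:1
  CH(CH(CH3)2) → C:4 H:8
  CH2 → C:1 H:2
  CH2 → C:1 H:2
  CH2 → C:1 H:2
  CH2OC2H5 → C:3 H:7 O:1
Element totals:
  C: 12
  H: 25
  Cl: 1
  O: 1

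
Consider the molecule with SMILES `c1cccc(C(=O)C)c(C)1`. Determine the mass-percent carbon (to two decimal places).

80.56%

Atom tally by fragment:
  benzene ring core → C:6 H:6
  (− 2 ring H displaced by substituents)
  + COCH3 → C:2 H:3 O:1
  + CH3 → C:1 H:3
Element totals:
  C: 9
  H: 10
  O: 1
Molecular formula: C9H10O.
Molar mass = 134.178 g/mol.
Mass from C: 9 × 12.011 = 108.099 g/mol.
%C = 108.099 / 134.178 × 100 = 80.56%.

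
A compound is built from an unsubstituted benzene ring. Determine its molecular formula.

C6H6

Atom tally by fragment:
  benzene ring core → C:6 H:6
Element totals:
  C: 6
  H: 6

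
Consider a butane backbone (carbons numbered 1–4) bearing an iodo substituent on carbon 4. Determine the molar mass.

Atom tally by fragment:
  CH3 → C:1 H:3
  CH2 → C:1 H:2
  CH2 → C:1 H:2
  CH2I → C:1 H:2 I:1
Element totals:
  C: 4
  H: 9
  I: 1
Molecular formula: C4H9I.
  M = 4(12.011) + 9(1.008) + 126.904
    = 48.044 + 9.072 + 126.904 = 184.020

184.02 g/mol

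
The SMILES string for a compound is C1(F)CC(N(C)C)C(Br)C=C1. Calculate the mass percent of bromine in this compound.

Atom tally by fragment:
  cyclohexene ring core → C:6 H:10
  (− 3 ring H displaced by substituents)
  + F → F:1
  + N(CH3)2 → N:1 C:2 H:6
  + Br → Br:1
Element totals:
  C: 8
  H: 13
  Br: 1
  F: 1
  N: 1
Molecular formula: C8H13BrFN.
Molar mass = 222.101 g/mol.
Mass from Br: 1 × 79.904 = 79.904 g/mol.
%Br = 79.904 / 222.101 × 100 = 35.98%.

35.98%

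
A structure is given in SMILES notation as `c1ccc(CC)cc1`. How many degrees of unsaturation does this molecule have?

4

Atom tally by fragment:
  benzene ring core → C:6 H:6
  (− 1 ring H displaced by substituents)
  + C2H5 → C:2 H:5
Element totals:
  C: 8
  H: 10
Molecular formula: C8H10.
DoU = (2C + 2 + N − H − X) / 2 = (2·8 + 2 + 0 − 10 − 0) / 2 = 4.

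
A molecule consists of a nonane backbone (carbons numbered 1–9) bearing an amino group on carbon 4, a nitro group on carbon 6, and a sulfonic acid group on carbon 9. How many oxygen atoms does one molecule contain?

Atom tally by fragment:
  CH3 → C:1 H:3
  CH2 → C:1 H:2
  CH2 → C:1 H:2
  CH(NH2) → C:1 H:3 N:1
  CH2 → C:1 H:2
  CH(NO2) → C:1 H:1 N:1 O:2
  CH2 → C:1 H:2
  CH2 → C:1 H:2
  CH2SO3H → C:1 H:3 S:1 O:3
Element totals:
  C: 9
  H: 20
  N: 2
  O: 5
  S: 1

5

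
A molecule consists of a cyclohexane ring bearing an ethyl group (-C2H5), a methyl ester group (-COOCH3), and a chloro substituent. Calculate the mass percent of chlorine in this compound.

17.32%

Atom tally by fragment:
  cyclohexane ring core → C:6 H:12
  (− 3 ring H displaced by substituents)
  + C2H5 → C:2 H:5
  + COOCH3 → C:2 H:3 O:2
  + Cl → Cl:1
Element totals:
  C: 10
  H: 17
  Cl: 1
  O: 2
Molecular formula: C10H17ClO2.
Molar mass = 204.694 g/mol.
Mass from Cl: 1 × 35.45 = 35.450 g/mol.
%Cl = 35.450 / 204.694 × 100 = 17.32%.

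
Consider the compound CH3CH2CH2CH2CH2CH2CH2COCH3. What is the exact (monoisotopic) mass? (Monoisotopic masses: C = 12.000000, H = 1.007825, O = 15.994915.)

Atom tally by fragment:
  CH3 → C:1 H:3
  CH2 → C:1 H:2
  CH2 → C:1 H:2
  CH2 → C:1 H:2
  CH2 → C:1 H:2
  CH2 → C:1 H:2
  CH2COCH3 → C:3 H:5 O:1
Element totals:
  C: 9
  H: 18
  O: 1
Molecular formula: C9H18O.
  M = 9(12.0) + 18(1.007825) + 15.994915
    = 108.000000 + 18.140850 + 15.994915 = 142.135765

142.1358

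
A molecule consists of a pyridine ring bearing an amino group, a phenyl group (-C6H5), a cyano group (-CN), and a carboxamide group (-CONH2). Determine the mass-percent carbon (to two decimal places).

65.54%

Atom tally by fragment:
  pyridine ring core → C:5 H:5 N:1
  (− 4 ring H displaced by substituents)
  + NH2 → N:1 H:2
  + C6H5 → C:6 H:5
  + CN → C:1 N:1
  + CONH2 → C:1 H:2 O:1 N:1
Element totals:
  C: 13
  H: 10
  N: 4
  O: 1
Molecular formula: C13H10N4O.
Molar mass = 238.250 g/mol.
Mass from C: 13 × 12.011 = 156.143 g/mol.
%C = 156.143 / 238.250 × 100 = 65.54%.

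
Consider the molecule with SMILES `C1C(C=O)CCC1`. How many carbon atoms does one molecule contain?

6

Atom tally by fragment:
  cyclopentane ring core → C:5 H:10
  (− 1 ring H displaced by substituents)
  + CHO → C:1 H:1 O:1
Element totals:
  C: 6
  H: 10
  O: 1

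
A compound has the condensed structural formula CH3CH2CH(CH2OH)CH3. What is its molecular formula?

C5H12O

Atom tally by fragment:
  CH3 → C:1 H:3
  CH2 → C:1 H:2
  CH(CH2OH) → C:2 H:4 O:1
  CH3 → C:1 H:3
Element totals:
  C: 5
  H: 12
  O: 1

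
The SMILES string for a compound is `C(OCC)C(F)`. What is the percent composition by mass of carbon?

52.16%

Atom tally by fragment:
  C2H5OCH2 → C:3 H:7 O:1
  CH2F → C:1 H:2 F:1
Element totals:
  C: 4
  H: 9
  F: 1
  O: 1
Molecular formula: C4H9FO.
Molar mass = 92.113 g/mol.
Mass from C: 4 × 12.011 = 48.044 g/mol.
%C = 48.044 / 92.113 × 100 = 52.16%.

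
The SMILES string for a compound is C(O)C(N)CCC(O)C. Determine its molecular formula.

C6H15NO2

Atom tally by fragment:
  HOCH2 → C:1 H:3 O:1
  CH(NH2) → C:1 H:3 N:1
  CH2 → C:1 H:2
  CH2 → C:1 H:2
  CH(OH) → C:1 H:2 O:1
  CH3 → C:1 H:3
Element totals:
  C: 6
  H: 15
  N: 1
  O: 2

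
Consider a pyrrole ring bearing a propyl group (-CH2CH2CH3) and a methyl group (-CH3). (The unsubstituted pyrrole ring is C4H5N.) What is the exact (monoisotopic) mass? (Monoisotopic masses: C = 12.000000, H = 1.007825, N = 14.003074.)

123.1048

Atom tally by fragment:
  pyrrole ring core → C:4 H:5 N:1
  (− 2 ring H displaced by substituents)
  + CH2CH2CH3 → C:3 H:7
  + CH3 → C:1 H:3
Element totals:
  C: 8
  H: 13
  N: 1
Molecular formula: C8H13N.
  M = 8(12.0) + 13(1.007825) + 14.003074
    = 96.000000 + 13.101725 + 14.003074 = 123.104799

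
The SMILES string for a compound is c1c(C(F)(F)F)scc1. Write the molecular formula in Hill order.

Atom tally by fragment:
  thiophene ring core → C:4 H:4 S:1
  (− 1 ring H displaced by substituents)
  + CF3 → C:1 F:3
Element totals:
  C: 5
  H: 3
  F: 3
  S: 1

C5H3F3S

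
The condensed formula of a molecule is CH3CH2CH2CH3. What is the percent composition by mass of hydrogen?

Atom tally by fragment:
  CH3 → C:1 H:3
  CH2 → C:1 H:2
  CH2 → C:1 H:2
  CH3 → C:1 H:3
Element totals:
  C: 4
  H: 10
Molecular formula: C4H10.
Molar mass = 58.124 g/mol.
Mass from H: 10 × 1.008 = 10.080 g/mol.
%H = 10.080 / 58.124 × 100 = 17.34%.

17.34%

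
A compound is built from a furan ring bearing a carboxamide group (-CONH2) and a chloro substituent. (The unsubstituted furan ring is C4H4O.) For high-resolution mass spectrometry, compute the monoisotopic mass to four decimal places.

Atom tally by fragment:
  furan ring core → C:4 H:4 O:1
  (− 2 ring H displaced by substituents)
  + CONH2 → C:1 H:2 O:1 N:1
  + Cl → Cl:1
Element totals:
  C: 5
  H: 4
  Cl: 1
  N: 1
  O: 2
Molecular formula: C5H4ClNO2.
  M = 5(12.0) + 4(1.007825) + 34.968853 + 14.003074 + 2(15.994915)
    = 60.000000 + 4.031300 + 34.968853 + 14.003074 + 31.989830 = 144.993057

144.9931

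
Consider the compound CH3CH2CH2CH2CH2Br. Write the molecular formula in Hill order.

C5H11Br

Element totals:
  C: 5
  H: 11
  Br: 1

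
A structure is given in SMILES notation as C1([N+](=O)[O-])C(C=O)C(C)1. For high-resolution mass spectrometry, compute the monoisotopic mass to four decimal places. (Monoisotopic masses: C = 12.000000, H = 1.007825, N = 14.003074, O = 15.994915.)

129.0426

Atom tally by fragment:
  cyclopropane ring core → C:3 H:6
  (− 3 ring H displaced by substituents)
  + NO2 → N:1 O:2
  + CHO → C:1 H:1 O:1
  + CH3 → C:1 H:3
Element totals:
  C: 5
  H: 7
  N: 1
  O: 3
Molecular formula: C5H7NO3.
  M = 5(12.0) + 7(1.007825) + 14.003074 + 3(15.994915)
    = 60.000000 + 7.054775 + 14.003074 + 47.984745 = 129.042594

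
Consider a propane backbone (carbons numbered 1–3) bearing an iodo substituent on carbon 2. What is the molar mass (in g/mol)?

169.99 g/mol

Atom tally by fragment:
  CH3 → C:1 H:3
  CH(I) → C:1 H:1 I:1
  CH3 → C:1 H:3
Element totals:
  C: 3
  H: 7
  I: 1
Molecular formula: C3H7I.
  M = 3(12.011) + 7(1.008) + 126.904
    = 36.033 + 7.056 + 126.904 = 169.993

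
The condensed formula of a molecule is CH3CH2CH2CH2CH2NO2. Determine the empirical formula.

C5H11NO2

Atom tally by fragment:
  CH3 → C:1 H:3
  CH2 → C:1 H:2
  CH2 → C:1 H:2
  CH2 → C:1 H:2
  CH2NO2 → C:1 H:2 N:1 O:2
Element totals:
  C: 5
  H: 11
  N: 1
  O: 2
Molecular formula: C5H11NO2.
gcd of subscripts (5, 11, 1, 2) = 1, so the empirical formula equals the molecular formula.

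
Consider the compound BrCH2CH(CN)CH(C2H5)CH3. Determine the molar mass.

Element totals:
  C: 7
  H: 12
  Br: 1
  N: 1
Molecular formula: C7H12BrN.
  M = 7(12.011) + 12(1.008) + 79.904 + 14.007
    = 84.077 + 12.096 + 79.904 + 14.007 = 190.084

190.08 g/mol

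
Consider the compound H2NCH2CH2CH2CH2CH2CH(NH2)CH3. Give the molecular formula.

Atom tally by fragment:
  H2NCH2 → C:1 H:4 N:1
  CH2 → C:1 H:2
  CH2 → C:1 H:2
  CH2 → C:1 H:2
  CH2 → C:1 H:2
  CH(NH2) → C:1 H:3 N:1
  CH3 → C:1 H:3
Element totals:
  C: 7
  H: 18
  N: 2

C7H18N2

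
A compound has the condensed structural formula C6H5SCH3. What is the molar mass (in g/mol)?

Element totals:
  C: 7
  H: 8
  S: 1
Molecular formula: C7H8S.
  M = 7(12.011) + 8(1.008) + 32.06
    = 84.077 + 8.064 + 32.060 = 124.201

124.20 g/mol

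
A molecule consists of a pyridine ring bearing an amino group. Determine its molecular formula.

C5H6N2

Atom tally by fragment:
  pyridine ring core → C:5 H:5 N:1
  (− 1 ring H displaced by substituents)
  + NH2 → N:1 H:2
Element totals:
  C: 5
  H: 6
  N: 2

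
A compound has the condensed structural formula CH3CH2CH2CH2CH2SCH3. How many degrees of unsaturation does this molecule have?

Atom tally by fragment:
  CH3 → C:1 H:3
  CH2 → C:1 H:2
  CH2 → C:1 H:2
  CH2 → C:1 H:2
  CH2SCH3 → C:2 H:5 S:1
Element totals:
  C: 6
  H: 14
  S: 1
Molecular formula: C6H14S.
DoU = (2C + 2 + N − H − X) / 2 = (2·6 + 2 + 0 − 14 − 0) / 2 = 0.

0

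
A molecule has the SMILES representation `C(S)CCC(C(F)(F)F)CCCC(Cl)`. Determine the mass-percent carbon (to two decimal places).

Atom tally by fragment:
  HSCH2 → C:1 H:3 S:1
  CH2 → C:1 H:2
  CH2 → C:1 H:2
  CH(CF3) → C:2 H:1 F:3
  CH2 → C:1 H:2
  CH2 → C:1 H:2
  CH2 → C:1 H:2
  CH2Cl → C:1 H:2 Cl:1
Element totals:
  C: 9
  H: 16
  Cl: 1
  F: 3
  S: 1
Molecular formula: C9H16ClF3S.
Molar mass = 248.731 g/mol.
Mass from C: 9 × 12.011 = 108.099 g/mol.
%C = 108.099 / 248.731 × 100 = 43.46%.

43.46%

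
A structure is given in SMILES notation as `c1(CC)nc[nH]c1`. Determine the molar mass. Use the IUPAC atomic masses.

96.13 g/mol

Atom tally by fragment:
  imidazole ring core → C:3 H:4 N:2
  (− 1 ring H displaced by substituents)
  + C2H5 → C:2 H:5
Element totals:
  C: 5
  H: 8
  N: 2
Molecular formula: C5H8N2.
  M = 5(12.011) + 8(1.008) + 2(14.007)
    = 60.055 + 8.064 + 28.014 = 96.133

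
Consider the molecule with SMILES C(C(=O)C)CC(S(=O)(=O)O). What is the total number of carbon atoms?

5

Atom tally by fragment:
  CH3COCH2 → C:3 H:5 O:1
  CH2 → C:1 H:2
  CH2SO3H → C:1 H:3 S:1 O:3
Element totals:
  C: 5
  H: 10
  O: 4
  S: 1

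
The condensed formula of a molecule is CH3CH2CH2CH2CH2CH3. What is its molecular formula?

Atom tally by fragment:
  CH3 → C:1 H:3
  CH2 → C:1 H:2
  CH2 → C:1 H:2
  CH2 → C:1 H:2
  CH2 → C:1 H:2
  CH3 → C:1 H:3
Element totals:
  C: 6
  H: 14

C6H14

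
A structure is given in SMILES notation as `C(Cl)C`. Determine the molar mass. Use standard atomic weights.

64.51 g/mol

Atom tally by fragment:
  ClCH2 → C:1 H:2 Cl:1
  CH3 → C:1 H:3
Element totals:
  C: 2
  H: 5
  Cl: 1
Molecular formula: C2H5Cl.
  M = 2(12.011) + 5(1.008) + 35.45
    = 24.022 + 5.040 + 35.450 = 64.512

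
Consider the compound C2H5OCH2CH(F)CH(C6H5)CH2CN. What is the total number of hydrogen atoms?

Element totals:
  C: 13
  H: 16
  F: 1
  N: 1
  O: 1

16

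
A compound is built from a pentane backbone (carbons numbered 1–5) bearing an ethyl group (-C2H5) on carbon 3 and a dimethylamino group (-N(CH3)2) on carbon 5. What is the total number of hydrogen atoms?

Atom tally by fragment:
  CH3 → C:1 H:3
  CH2 → C:1 H:2
  CH(C2H5) → C:3 H:6
  CH2 → C:1 H:2
  CH2N(CH3)2 → C:3 H:8 N:1
Element totals:
  C: 9
  H: 21
  N: 1

21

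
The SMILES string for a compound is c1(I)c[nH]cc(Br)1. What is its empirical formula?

Atom tally by fragment:
  pyrrole ring core → C:4 H:5 N:1
  (− 2 ring H displaced by substituents)
  + I → I:1
  + Br → Br:1
Element totals:
  C: 4
  H: 3
  Br: 1
  I: 1
  N: 1
Molecular formula: C4H3BrIN.
gcd of subscripts (1, 4, 3, 1, 1) = 1, so the empirical formula equals the molecular formula.

C4H3BrIN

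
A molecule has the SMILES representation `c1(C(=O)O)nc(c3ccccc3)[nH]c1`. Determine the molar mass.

188.19 g/mol

Atom tally by fragment:
  imidazole ring core → C:3 H:4 N:2
  (− 2 ring H displaced by substituents)
  + COOH → C:1 H:1 O:2
  + C6H5 → C:6 H:5
Element totals:
  C: 10
  H: 8
  N: 2
  O: 2
Molecular formula: C10H8N2O2.
  M = 10(12.011) + 8(1.008) + 2(14.007) + 2(15.999)
    = 120.110 + 8.064 + 28.014 + 31.998 = 188.186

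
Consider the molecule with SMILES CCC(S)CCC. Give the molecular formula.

Atom tally by fragment:
  CH3 → C:1 H:3
  CH2 → C:1 H:2
  CH(SH) → C:1 H:2 S:1
  CH2 → C:1 H:2
  CH2 → C:1 H:2
  CH3 → C:1 H:3
Element totals:
  C: 6
  H: 14
  S: 1

C6H14S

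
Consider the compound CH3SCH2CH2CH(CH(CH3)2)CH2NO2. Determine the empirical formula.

Atom tally by fragment:
  CH3SCH2 → C:2 H:5 S:1
  CH2 → C:1 H:2
  CH(CH(CH3)2) → C:4 H:8
  CH2NO2 → C:1 H:2 N:1 O:2
Element totals:
  C: 8
  H: 17
  N: 1
  O: 2
  S: 1
Molecular formula: C8H17NO2S.
gcd of subscripts (8, 17, 1, 2, 1) = 1, so the empirical formula equals the molecular formula.

C8H17NO2S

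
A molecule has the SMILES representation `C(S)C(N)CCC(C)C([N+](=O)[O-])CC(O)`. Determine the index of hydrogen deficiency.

1

Atom tally by fragment:
  HSCH2 → C:1 H:3 S:1
  CH(NH2) → C:1 H:3 N:1
  CH2 → C:1 H:2
  CH2 → C:1 H:2
  CH(CH3) → C:2 H:4
  CH(NO2) → C:1 H:1 N:1 O:2
  CH2 → C:1 H:2
  CH2OH → C:1 H:3 O:1
Element totals:
  C: 9
  H: 20
  N: 2
  O: 3
  S: 1
Molecular formula: C9H20N2O3S.
DoU = (2C + 2 + N − H − X) / 2 = (2·9 + 2 + 2 − 20 − 0) / 2 = 1.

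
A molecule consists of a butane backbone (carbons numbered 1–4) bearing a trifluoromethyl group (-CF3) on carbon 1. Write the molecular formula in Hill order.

Atom tally by fragment:
  F3CCH2 → C:2 H:2 F:3
  CH2 → C:1 H:2
  CH2 → C:1 H:2
  CH3 → C:1 H:3
Element totals:
  C: 5
  H: 9
  F: 3

C5H9F3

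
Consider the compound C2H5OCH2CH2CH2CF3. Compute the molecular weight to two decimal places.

Atom tally by fragment:
  C2H5OCH2 → C:3 H:7 O:1
  CH2 → C:1 H:2
  CH2CF3 → C:2 H:2 F:3
Element totals:
  C: 6
  H: 11
  F: 3
  O: 1
Molecular formula: C6H11F3O.
  M = 6(12.011) + 11(1.008) + 3(18.998) + 15.999
    = 72.066 + 11.088 + 56.994 + 15.999 = 156.147

156.15 g/mol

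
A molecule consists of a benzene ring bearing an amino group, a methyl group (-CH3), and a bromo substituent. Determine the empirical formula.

C7H8BrN

Atom tally by fragment:
  benzene ring core → C:6 H:6
  (− 3 ring H displaced by substituents)
  + NH2 → N:1 H:2
  + CH3 → C:1 H:3
  + Br → Br:1
Element totals:
  C: 7
  H: 8
  Br: 1
  N: 1
Molecular formula: C7H8BrN.
gcd of subscripts (1, 7, 8, 1) = 1, so the empirical formula equals the molecular formula.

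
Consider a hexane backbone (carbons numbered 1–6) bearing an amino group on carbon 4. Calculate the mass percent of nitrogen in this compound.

Atom tally by fragment:
  CH3 → C:1 H:3
  CH2 → C:1 H:2
  CH2 → C:1 H:2
  CH(NH2) → C:1 H:3 N:1
  CH2 → C:1 H:2
  CH3 → C:1 H:3
Element totals:
  C: 6
  H: 15
  N: 1
Molecular formula: C6H15N.
Molar mass = 101.193 g/mol.
Mass from N: 1 × 14.007 = 14.007 g/mol.
%N = 14.007 / 101.193 × 100 = 13.84%.

13.84%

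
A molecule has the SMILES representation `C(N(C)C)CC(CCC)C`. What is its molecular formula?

Atom tally by fragment:
  (CH3)2NCH2 → C:3 H:8 N:1
  CH2 → C:1 H:2
  CH(CH2CH2CH3) → C:4 H:8
  CH3 → C:1 H:3
Element totals:
  C: 9
  H: 21
  N: 1

C9H21N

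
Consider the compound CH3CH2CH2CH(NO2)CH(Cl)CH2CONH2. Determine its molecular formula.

C7H13ClN2O3

Atom tally by fragment:
  CH3 → C:1 H:3
  CH2 → C:1 H:2
  CH2 → C:1 H:2
  CH(NO2) → C:1 H:1 N:1 O:2
  CH(Cl) → C:1 H:1 Cl:1
  CH2CONH2 → C:2 H:4 O:1 N:1
Element totals:
  C: 7
  H: 13
  Cl: 1
  N: 2
  O: 3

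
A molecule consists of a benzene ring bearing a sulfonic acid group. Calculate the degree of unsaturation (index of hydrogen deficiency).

Atom tally by fragment:
  benzene ring core → C:6 H:6
  (− 1 ring H displaced by substituents)
  + SO3H → S:1 O:3 H:1
Element totals:
  C: 6
  H: 6
  O: 3
  S: 1
Molecular formula: C6H6O3S.
DoU = (2C + 2 + N − H − X) / 2 = (2·6 + 2 + 0 − 6 − 0) / 2 = 4.

4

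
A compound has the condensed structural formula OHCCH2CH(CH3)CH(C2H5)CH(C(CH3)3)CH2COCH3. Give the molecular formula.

C15H28O2

Element totals:
  C: 15
  H: 28
  O: 2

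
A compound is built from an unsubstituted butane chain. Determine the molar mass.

58.12 g/mol

Atom tally by fragment:
  CH3 → C:1 H:3
  CH2 → C:1 H:2
  CH2 → C:1 H:2
  CH3 → C:1 H:3
Element totals:
  C: 4
  H: 10
Molecular formula: C4H10.
  M = 4(12.011) + 10(1.008)
    = 48.044 + 10.080 = 58.124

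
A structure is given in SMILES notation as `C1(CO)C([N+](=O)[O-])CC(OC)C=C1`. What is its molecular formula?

C8H13NO4

Atom tally by fragment:
  cyclohexene ring core → C:6 H:10
  (− 3 ring H displaced by substituents)
  + CH2OH → C:1 H:3 O:1
  + NO2 → N:1 O:2
  + OCH3 → C:1 H:3 O:1
Element totals:
  C: 8
  H: 13
  N: 1
  O: 4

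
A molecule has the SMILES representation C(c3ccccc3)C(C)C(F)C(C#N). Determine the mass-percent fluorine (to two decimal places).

9.93%

Atom tally by fragment:
  C6H5CH2 → C:7 H:7
  CH(CH3) → C:2 H:4
  CH(F) → C:1 H:1 F:1
  CH2CN → C:2 H:2 N:1
Element totals:
  C: 12
  H: 14
  F: 1
  N: 1
Molecular formula: C12H14FN.
Molar mass = 191.249 g/mol.
Mass from F: 1 × 18.998 = 18.998 g/mol.
%F = 18.998 / 191.249 × 100 = 9.93%.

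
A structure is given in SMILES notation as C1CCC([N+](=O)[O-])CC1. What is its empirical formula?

C6H11NO2

Atom tally by fragment:
  cyclohexane ring core → C:6 H:12
  (− 1 ring H displaced by substituents)
  + NO2 → N:1 O:2
Element totals:
  C: 6
  H: 11
  N: 1
  O: 2
Molecular formula: C6H11NO2.
gcd of subscripts (6, 11, 1, 2) = 1, so the empirical formula equals the molecular formula.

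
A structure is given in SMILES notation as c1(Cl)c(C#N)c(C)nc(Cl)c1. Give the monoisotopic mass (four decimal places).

Atom tally by fragment:
  pyridine ring core → C:5 H:5 N:1
  (− 4 ring H displaced by substituents)
  + Cl → Cl:1
  + CN → C:1 N:1
  + CH3 → C:1 H:3
  + Cl → Cl:1
Element totals:
  C: 7
  H: 4
  Cl: 2
  N: 2
Molecular formula: C7H4Cl2N2.
  M = 7(12.0) + 4(1.007825) + 2(34.968853) + 2(14.003074)
    = 84.000000 + 4.031300 + 69.937706 + 28.006148 = 185.975154

185.9752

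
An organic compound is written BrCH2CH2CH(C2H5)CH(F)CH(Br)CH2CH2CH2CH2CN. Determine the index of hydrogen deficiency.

2

Element totals:
  C: 12
  H: 20
  Br: 2
  F: 1
  N: 1
Molecular formula: C12H20Br2FN.
DoU = (2C + 2 + N − H − X) / 2 = (2·12 + 2 + 1 − 20 − 3) / 2 = 2.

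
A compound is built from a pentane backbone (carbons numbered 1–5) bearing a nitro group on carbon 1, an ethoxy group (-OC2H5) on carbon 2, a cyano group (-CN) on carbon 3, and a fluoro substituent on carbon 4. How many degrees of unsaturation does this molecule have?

3

Atom tally by fragment:
  O2NCH2 → C:1 H:2 N:1 O:2
  CH(OC2H5) → C:3 H:6 O:1
  CH(CN) → C:2 H:1 N:1
  CH(F) → C:1 H:1 F:1
  CH3 → C:1 H:3
Element totals:
  C: 8
  H: 13
  F: 1
  N: 2
  O: 3
Molecular formula: C8H13FN2O3.
DoU = (2C + 2 + N − H − X) / 2 = (2·8 + 2 + 2 − 13 − 1) / 2 = 3.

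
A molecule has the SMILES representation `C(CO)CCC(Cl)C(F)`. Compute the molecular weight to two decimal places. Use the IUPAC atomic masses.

Atom tally by fragment:
  HOCH2CH2 → C:2 H:5 O:1
  CH2 → C:1 H:2
  CH2 → C:1 H:2
  CH(Cl) → C:1 H:1 Cl:1
  CH2F → C:1 H:2 F:1
Element totals:
  C: 6
  H: 12
  Cl: 1
  F: 1
  O: 1
Molecular formula: C6H12ClFO.
  M = 6(12.011) + 12(1.008) + 35.45 + 18.998 + 15.999
    = 72.066 + 12.096 + 35.450 + 18.998 + 15.999 = 154.609

154.61 g/mol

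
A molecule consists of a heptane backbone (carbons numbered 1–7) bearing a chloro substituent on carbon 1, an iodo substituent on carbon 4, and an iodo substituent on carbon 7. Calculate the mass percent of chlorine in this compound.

Atom tally by fragment:
  ClCH2 → C:1 H:2 Cl:1
  CH2 → C:1 H:2
  CH2 → C:1 H:2
  CH(I) → C:1 H:1 I:1
  CH2 → C:1 H:2
  CH2 → C:1 H:2
  CH2I → C:1 H:2 I:1
Element totals:
  C: 7
  H: 13
  Cl: 1
  I: 2
Molecular formula: C7H13ClI2.
Molar mass = 386.439 g/mol.
Mass from Cl: 1 × 35.45 = 35.450 g/mol.
%Cl = 35.450 / 386.439 × 100 = 9.17%.

9.17%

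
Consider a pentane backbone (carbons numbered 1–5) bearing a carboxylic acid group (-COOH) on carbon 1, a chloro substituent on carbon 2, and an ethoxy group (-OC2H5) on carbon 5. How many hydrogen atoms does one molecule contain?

Atom tally by fragment:
  HOOCCH2 → C:2 H:3 O:2
  CH(Cl) → C:1 H:1 Cl:1
  CH2 → C:1 H:2
  CH2 → C:1 H:2
  CH2OC2H5 → C:3 H:7 O:1
Element totals:
  C: 8
  H: 15
  Cl: 1
  O: 3

15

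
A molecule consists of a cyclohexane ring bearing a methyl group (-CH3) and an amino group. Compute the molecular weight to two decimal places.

Atom tally by fragment:
  cyclohexane ring core → C:6 H:12
  (− 2 ring H displaced by substituents)
  + CH3 → C:1 H:3
  + NH2 → N:1 H:2
Element totals:
  C: 7
  H: 15
  N: 1
Molecular formula: C7H15N.
  M = 7(12.011) + 15(1.008) + 14.007
    = 84.077 + 15.120 + 14.007 = 113.204

113.20 g/mol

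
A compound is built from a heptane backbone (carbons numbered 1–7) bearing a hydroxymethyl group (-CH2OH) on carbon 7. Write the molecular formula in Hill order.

C8H18O

Atom tally by fragment:
  CH3 → C:1 H:3
  CH2 → C:1 H:2
  CH2 → C:1 H:2
  CH2 → C:1 H:2
  CH2 → C:1 H:2
  CH2 → C:1 H:2
  CH2CH2OH → C:2 H:5 O:1
Element totals:
  C: 8
  H: 18
  O: 1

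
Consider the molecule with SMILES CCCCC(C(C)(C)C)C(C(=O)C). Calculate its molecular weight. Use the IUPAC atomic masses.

184.32 g/mol

Atom tally by fragment:
  CH3 → C:1 H:3
  CH2 → C:1 H:2
  CH2 → C:1 H:2
  CH2 → C:1 H:2
  CH(C(CH3)3) → C:5 H:10
  CH2COCH3 → C:3 H:5 O:1
Element totals:
  C: 12
  H: 24
  O: 1
Molecular formula: C12H24O.
  M = 12(12.011) + 24(1.008) + 15.999
    = 144.132 + 24.192 + 15.999 = 184.323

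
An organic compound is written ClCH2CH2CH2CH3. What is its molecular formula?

Element totals:
  C: 4
  H: 9
  Cl: 1

C4H9Cl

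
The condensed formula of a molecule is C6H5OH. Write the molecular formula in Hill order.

C6H6O

Atom tally by fragment:
  benzene ring core → C:6 H:6
  (− 1 ring H displaced by substituents)
  + OH → O:1 H:1
Element totals:
  C: 6
  H: 6
  O: 1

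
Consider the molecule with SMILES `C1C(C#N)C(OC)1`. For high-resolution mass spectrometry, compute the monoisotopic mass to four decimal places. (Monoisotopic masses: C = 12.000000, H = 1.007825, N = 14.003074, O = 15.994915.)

97.0528

Atom tally by fragment:
  cyclopropane ring core → C:3 H:6
  (− 2 ring H displaced by substituents)
  + CN → C:1 N:1
  + OCH3 → C:1 H:3 O:1
Element totals:
  C: 5
  H: 7
  N: 1
  O: 1
Molecular formula: C5H7NO.
  M = 5(12.0) + 7(1.007825) + 14.003074 + 15.994915
    = 60.000000 + 7.054775 + 14.003074 + 15.994915 = 97.052764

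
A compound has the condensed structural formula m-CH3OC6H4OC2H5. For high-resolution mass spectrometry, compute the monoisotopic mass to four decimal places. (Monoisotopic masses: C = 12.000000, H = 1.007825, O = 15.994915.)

Atom tally by fragment:
  benzene ring core → C:6 H:6
  (− 2 ring H displaced by substituents)
  + OCH3 → C:1 H:3 O:1
  + OC2H5 → C:2 H:5 O:1
Element totals:
  C: 9
  H: 12
  O: 2
Molecular formula: C9H12O2.
  M = 9(12.0) + 12(1.007825) + 2(15.994915)
    = 108.000000 + 12.093900 + 31.989830 = 152.083730

152.0837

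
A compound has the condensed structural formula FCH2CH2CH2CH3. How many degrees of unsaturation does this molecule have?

0

Atom tally by fragment:
  FCH2 → C:1 H:2 F:1
  CH2 → C:1 H:2
  CH2 → C:1 H:2
  CH3 → C:1 H:3
Element totals:
  C: 4
  H: 9
  F: 1
Molecular formula: C4H9F.
DoU = (2C + 2 + N − H − X) / 2 = (2·4 + 2 + 0 − 9 − 1) / 2 = 0.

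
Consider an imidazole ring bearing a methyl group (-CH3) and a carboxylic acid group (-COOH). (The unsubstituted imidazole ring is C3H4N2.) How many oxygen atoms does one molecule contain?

2

Atom tally by fragment:
  imidazole ring core → C:3 H:4 N:2
  (− 2 ring H displaced by substituents)
  + CH3 → C:1 H:3
  + COOH → C:1 H:1 O:2
Element totals:
  C: 5
  H: 6
  N: 2
  O: 2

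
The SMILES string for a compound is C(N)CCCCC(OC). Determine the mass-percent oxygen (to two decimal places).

12.19%

Atom tally by fragment:
  H2NCH2 → C:1 H:4 N:1
  CH2 → C:1 H:2
  CH2 → C:1 H:2
  CH2 → C:1 H:2
  CH2 → C:1 H:2
  CH2OCH3 → C:2 H:5 O:1
Element totals:
  C: 7
  H: 17
  N: 1
  O: 1
Molecular formula: C7H17NO.
Molar mass = 131.219 g/mol.
Mass from O: 1 × 15.999 = 15.999 g/mol.
%O = 15.999 / 131.219 × 100 = 12.19%.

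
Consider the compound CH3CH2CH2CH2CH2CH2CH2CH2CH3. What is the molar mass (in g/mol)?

Element totals:
  C: 9
  H: 20
Molecular formula: C9H20.
  M = 9(12.011) + 20(1.008)
    = 108.099 + 20.160 = 128.259

128.26 g/mol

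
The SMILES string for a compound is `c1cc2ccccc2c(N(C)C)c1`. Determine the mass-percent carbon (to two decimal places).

Atom tally by fragment:
  naphthalene ring system core → C:10 H:8
  (− 1 ring H displaced by substituents)
  + N(CH3)2 → N:1 C:2 H:6
Element totals:
  C: 12
  H: 13
  N: 1
Molecular formula: C12H13N.
Molar mass = 171.243 g/mol.
Mass from C: 12 × 12.011 = 144.132 g/mol.
%C = 144.132 / 171.243 × 100 = 84.17%.

84.17%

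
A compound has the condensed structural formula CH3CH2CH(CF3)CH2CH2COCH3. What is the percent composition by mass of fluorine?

31.28%

Atom tally by fragment:
  CH3 → C:1 H:3
  CH2 → C:1 H:2
  CH(CF3) → C:2 H:1 F:3
  CH2 → C:1 H:2
  CH2COCH3 → C:3 H:5 O:1
Element totals:
  C: 8
  H: 13
  F: 3
  O: 1
Molecular formula: C8H13F3O.
Molar mass = 182.185 g/mol.
Mass from F: 3 × 18.998 = 56.994 g/mol.
%F = 56.994 / 182.185 × 100 = 31.28%.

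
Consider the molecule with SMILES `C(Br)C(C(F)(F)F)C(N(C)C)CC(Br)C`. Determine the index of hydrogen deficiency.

Atom tally by fragment:
  BrCH2 → C:1 H:2 Br:1
  CH(CF3) → C:2 H:1 F:3
  CH(N(CH3)2) → C:3 H:7 N:1
  CH2 → C:1 H:2
  CH(Br) → C:1 H:1 Br:1
  CH3 → C:1 H:3
Element totals:
  C: 9
  H: 16
  Br: 2
  F: 3
  N: 1
Molecular formula: C9H16Br2F3N.
DoU = (2C + 2 + N − H − X) / 2 = (2·9 + 2 + 1 − 16 − 5) / 2 = 0.

0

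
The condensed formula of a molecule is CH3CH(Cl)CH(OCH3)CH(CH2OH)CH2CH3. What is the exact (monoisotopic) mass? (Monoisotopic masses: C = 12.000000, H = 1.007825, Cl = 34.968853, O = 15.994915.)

180.0917

Element totals:
  C: 8
  H: 17
  Cl: 1
  O: 2
Molecular formula: C8H17ClO2.
  M = 8(12.0) + 17(1.007825) + 34.968853 + 2(15.994915)
    = 96.000000 + 17.133025 + 34.968853 + 31.989830 = 180.091708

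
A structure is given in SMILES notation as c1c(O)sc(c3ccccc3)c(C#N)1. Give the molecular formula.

Atom tally by fragment:
  thiophene ring core → C:4 H:4 S:1
  (− 3 ring H displaced by substituents)
  + OH → O:1 H:1
  + C6H5 → C:6 H:5
  + CN → C:1 N:1
Element totals:
  C: 11
  H: 7
  N: 1
  O: 1
  S: 1

C11H7NOS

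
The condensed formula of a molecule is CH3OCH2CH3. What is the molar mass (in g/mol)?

Atom tally by fragment:
  CH3OCH2 → C:2 H:5 O:1
  CH3 → C:1 H:3
Element totals:
  C: 3
  H: 8
  O: 1
Molecular formula: C3H8O.
  M = 3(12.011) + 8(1.008) + 15.999
    = 36.033 + 8.064 + 15.999 = 60.096

60.10 g/mol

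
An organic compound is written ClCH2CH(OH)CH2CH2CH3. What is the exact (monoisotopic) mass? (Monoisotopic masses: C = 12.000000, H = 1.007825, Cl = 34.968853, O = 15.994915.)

Element totals:
  C: 5
  H: 11
  Cl: 1
  O: 1
Molecular formula: C5H11ClO.
  M = 5(12.0) + 11(1.007825) + 34.968853 + 15.994915
    = 60.000000 + 11.086075 + 34.968853 + 15.994915 = 122.049843

122.0498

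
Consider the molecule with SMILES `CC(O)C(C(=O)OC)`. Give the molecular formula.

C5H10O3

Atom tally by fragment:
  CH3 → C:1 H:3
  CH(OH) → C:1 H:2 O:1
  CH2COOCH3 → C:3 H:5 O:2
Element totals:
  C: 5
  H: 10
  O: 3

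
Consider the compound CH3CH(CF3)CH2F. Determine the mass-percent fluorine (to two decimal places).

58.42%

Element totals:
  C: 4
  H: 6
  F: 4
Molecular formula: C4H6F4.
Molar mass = 130.084 g/mol.
Mass from F: 4 × 18.998 = 75.992 g/mol.
%F = 75.992 / 130.084 × 100 = 58.42%.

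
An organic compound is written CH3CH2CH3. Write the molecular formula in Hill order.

Atom tally by fragment:
  CH3 → C:1 H:3
  CH2 → C:1 H:2
  CH3 → C:1 H:3
Element totals:
  C: 3
  H: 8

C3H8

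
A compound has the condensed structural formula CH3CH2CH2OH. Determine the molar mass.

60.10 g/mol

Atom tally by fragment:
  CH3 → C:1 H:3
  CH2CH2OH → C:2 H:5 O:1
Element totals:
  C: 3
  H: 8
  O: 1
Molecular formula: C3H8O.
  M = 3(12.011) + 8(1.008) + 15.999
    = 36.033 + 8.064 + 15.999 = 60.096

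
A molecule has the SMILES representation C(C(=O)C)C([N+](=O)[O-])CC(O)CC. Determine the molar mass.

189.21 g/mol

Atom tally by fragment:
  CH3COCH2 → C:3 H:5 O:1
  CH(NO2) → C:1 H:1 N:1 O:2
  CH2 → C:1 H:2
  CH(OH) → C:1 H:2 O:1
  CH2 → C:1 H:2
  CH3 → C:1 H:3
Element totals:
  C: 8
  H: 15
  N: 1
  O: 4
Molecular formula: C8H15NO4.
  M = 8(12.011) + 15(1.008) + 14.007 + 4(15.999)
    = 96.088 + 15.120 + 14.007 + 63.996 = 189.211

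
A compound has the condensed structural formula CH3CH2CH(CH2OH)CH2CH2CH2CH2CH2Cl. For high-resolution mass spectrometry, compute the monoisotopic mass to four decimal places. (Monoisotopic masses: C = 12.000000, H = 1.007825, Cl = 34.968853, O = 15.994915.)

178.1124

Element totals:
  C: 9
  H: 19
  Cl: 1
  O: 1
Molecular formula: C9H19ClO.
  M = 9(12.0) + 19(1.007825) + 34.968853 + 15.994915
    = 108.000000 + 19.148675 + 34.968853 + 15.994915 = 178.112443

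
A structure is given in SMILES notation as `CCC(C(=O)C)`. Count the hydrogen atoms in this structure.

Atom tally by fragment:
  CH3 → C:1 H:3
  CH2 → C:1 H:2
  CH2COCH3 → C:3 H:5 O:1
Element totals:
  C: 5
  H: 10
  O: 1

10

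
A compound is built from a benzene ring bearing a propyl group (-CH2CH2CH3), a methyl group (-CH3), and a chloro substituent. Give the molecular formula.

C10H13Cl

Atom tally by fragment:
  benzene ring core → C:6 H:6
  (− 3 ring H displaced by substituents)
  + CH2CH2CH3 → C:3 H:7
  + CH3 → C:1 H:3
  + Cl → Cl:1
Element totals:
  C: 10
  H: 13
  Cl: 1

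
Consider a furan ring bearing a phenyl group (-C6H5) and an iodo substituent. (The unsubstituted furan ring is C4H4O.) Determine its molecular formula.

Atom tally by fragment:
  furan ring core → C:4 H:4 O:1
  (− 2 ring H displaced by substituents)
  + C6H5 → C:6 H:5
  + I → I:1
Element totals:
  C: 10
  H: 7
  I: 1
  O: 1

C10H7IO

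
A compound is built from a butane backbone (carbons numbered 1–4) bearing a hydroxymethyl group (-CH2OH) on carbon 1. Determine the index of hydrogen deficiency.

0

Atom tally by fragment:
  HOCH2CH2 → C:2 H:5 O:1
  CH2 → C:1 H:2
  CH2 → C:1 H:2
  CH3 → C:1 H:3
Element totals:
  C: 5
  H: 12
  O: 1
Molecular formula: C5H12O.
DoU = (2C + 2 + N − H − X) / 2 = (2·5 + 2 + 0 − 12 − 0) / 2 = 0.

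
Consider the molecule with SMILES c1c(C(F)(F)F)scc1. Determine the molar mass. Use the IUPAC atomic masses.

152.13 g/mol

Atom tally by fragment:
  thiophene ring core → C:4 H:4 S:1
  (− 1 ring H displaced by substituents)
  + CF3 → C:1 F:3
Element totals:
  C: 5
  H: 3
  F: 3
  S: 1
Molecular formula: C5H3F3S.
  M = 5(12.011) + 3(1.008) + 3(18.998) + 32.06
    = 60.055 + 3.024 + 56.994 + 32.060 = 152.133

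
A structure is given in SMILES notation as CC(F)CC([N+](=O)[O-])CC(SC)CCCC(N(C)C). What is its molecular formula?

C13H27FN2O2S

Atom tally by fragment:
  CH3 → C:1 H:3
  CH(F) → C:1 H:1 F:1
  CH2 → C:1 H:2
  CH(NO2) → C:1 H:1 N:1 O:2
  CH2 → C:1 H:2
  CH(SCH3) → C:2 H:4 S:1
  CH2 → C:1 H:2
  CH2 → C:1 H:2
  CH2 → C:1 H:2
  CH2N(CH3)2 → C:3 H:8 N:1
Element totals:
  C: 13
  H: 27
  F: 1
  N: 2
  O: 2
  S: 1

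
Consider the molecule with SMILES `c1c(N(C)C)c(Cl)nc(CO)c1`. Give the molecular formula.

C8H11ClN2O

Atom tally by fragment:
  pyridine ring core → C:5 H:5 N:1
  (− 3 ring H displaced by substituents)
  + N(CH3)2 → N:1 C:2 H:6
  + Cl → Cl:1
  + CH2OH → C:1 H:3 O:1
Element totals:
  C: 8
  H: 11
  Cl: 1
  N: 2
  O: 1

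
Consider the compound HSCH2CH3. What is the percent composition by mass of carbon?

Atom tally by fragment:
  HSCH2 → C:1 H:3 S:1
  CH3 → C:1 H:3
Element totals:
  C: 2
  H: 6
  S: 1
Molecular formula: C2H6S.
Molar mass = 62.130 g/mol.
Mass from C: 2 × 12.011 = 24.022 g/mol.
%C = 24.022 / 62.130 × 100 = 38.66%.

38.66%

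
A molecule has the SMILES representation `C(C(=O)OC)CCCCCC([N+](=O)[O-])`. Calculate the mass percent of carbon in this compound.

Atom tally by fragment:
  CH3OOCCH2 → C:3 H:5 O:2
  CH2 → C:1 H:2
  CH2 → C:1 H:2
  CH2 → C:1 H:2
  CH2 → C:1 H:2
  CH2 → C:1 H:2
  CH2NO2 → C:1 H:2 N:1 O:2
Element totals:
  C: 9
  H: 17
  N: 1
  O: 4
Molecular formula: C9H17NO4.
Molar mass = 203.238 g/mol.
Mass from C: 9 × 12.011 = 108.099 g/mol.
%C = 108.099 / 203.238 × 100 = 53.19%.

53.19%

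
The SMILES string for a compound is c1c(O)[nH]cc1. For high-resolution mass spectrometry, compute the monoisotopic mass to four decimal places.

83.0371

Atom tally by fragment:
  pyrrole ring core → C:4 H:5 N:1
  (− 1 ring H displaced by substituents)
  + OH → O:1 H:1
Element totals:
  C: 4
  H: 5
  N: 1
  O: 1
Molecular formula: C4H5NO.
  M = 4(12.0) + 5(1.007825) + 14.003074 + 15.994915
    = 48.000000 + 5.039125 + 14.003074 + 15.994915 = 83.037114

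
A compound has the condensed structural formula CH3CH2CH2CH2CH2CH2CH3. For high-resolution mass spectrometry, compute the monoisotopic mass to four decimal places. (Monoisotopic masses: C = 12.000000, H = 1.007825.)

Atom tally by fragment:
  CH3 → C:1 H:3
  CH2 → C:1 H:2
  CH2 → C:1 H:2
  CH2 → C:1 H:2
  CH2 → C:1 H:2
  CH2 → C:1 H:2
  CH3 → C:1 H:3
Element totals:
  C: 7
  H: 16
Molecular formula: C7H16.
  M = 7(12.0) + 16(1.007825)
    = 84.000000 + 16.125200 = 100.125200

100.1252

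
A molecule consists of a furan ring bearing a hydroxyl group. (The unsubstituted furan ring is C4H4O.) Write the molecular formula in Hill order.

C4H4O2

Atom tally by fragment:
  furan ring core → C:4 H:4 O:1
  (− 1 ring H displaced by substituents)
  + OH → O:1 H:1
Element totals:
  C: 4
  H: 4
  O: 2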